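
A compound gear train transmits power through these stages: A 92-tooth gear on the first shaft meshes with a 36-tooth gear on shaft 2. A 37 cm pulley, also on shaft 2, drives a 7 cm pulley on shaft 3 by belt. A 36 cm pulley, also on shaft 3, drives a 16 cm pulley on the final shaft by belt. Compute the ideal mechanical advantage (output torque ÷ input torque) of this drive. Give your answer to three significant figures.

Each stage contributes driven/driver: gear mesh 36/92 = 0.3913, belt 7/37 = 0.18919, belt 16/36 = 0.44444.
Overall: 0.3913 × 0.18919 × 0.44444 = 0.032902.

0.0329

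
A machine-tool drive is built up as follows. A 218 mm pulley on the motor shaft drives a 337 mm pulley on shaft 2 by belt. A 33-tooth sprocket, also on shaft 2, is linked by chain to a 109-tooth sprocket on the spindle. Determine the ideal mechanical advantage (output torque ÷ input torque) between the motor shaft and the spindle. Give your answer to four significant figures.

Each stage contributes driven/driver: belt 337/218 = 1.5459, chain 109/33 = 3.303.
Overall: 1.5459 × 3.303 = 5.1061.

5.106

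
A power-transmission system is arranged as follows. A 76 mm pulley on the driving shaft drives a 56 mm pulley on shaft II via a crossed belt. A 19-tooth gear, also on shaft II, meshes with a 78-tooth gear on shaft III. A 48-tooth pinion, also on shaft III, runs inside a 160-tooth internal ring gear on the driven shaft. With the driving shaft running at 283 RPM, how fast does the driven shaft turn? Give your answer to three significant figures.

28.1 RPM

the driving shaft → shaft II (belt, 56/76): 283 ÷ 0.73684 = 384.07 RPM
shaft II → shaft III (gear mesh, 78/19): 384.07 ÷ 4.1053 = 93.556 RPM
shaft III → the driven shaft (internal gear, 160/48): 93.556 ÷ 3.3333 = 28.067 RPM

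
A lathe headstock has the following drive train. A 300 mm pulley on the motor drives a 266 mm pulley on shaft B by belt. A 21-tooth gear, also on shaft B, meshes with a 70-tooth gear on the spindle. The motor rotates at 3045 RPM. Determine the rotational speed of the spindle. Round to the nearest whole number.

1030 RPM

the motor → shaft B (belt, 266/300): 3045 ÷ 0.88667 = 3434.2 RPM
shaft B → the spindle (gear mesh, 70/21): 3434.2 ÷ 3.3333 = 1030.3 RPM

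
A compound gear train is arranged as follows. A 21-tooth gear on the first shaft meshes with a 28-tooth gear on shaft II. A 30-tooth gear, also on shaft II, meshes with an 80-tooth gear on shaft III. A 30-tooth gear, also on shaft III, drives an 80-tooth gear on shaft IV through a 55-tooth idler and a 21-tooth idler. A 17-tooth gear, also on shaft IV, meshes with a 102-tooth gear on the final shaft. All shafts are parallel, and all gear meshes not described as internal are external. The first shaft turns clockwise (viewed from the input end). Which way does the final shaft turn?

clockwise

the first shaft → shaft II: external mesh, 1 reversal → CCW.
shaft II → shaft III: external mesh, 1 reversal → CW.
shaft III → shaft IV: driver → idler → idler → driven is 3 external meshes, 3 reversals → CCW.
shaft IV → the final shaft: external mesh, 1 reversal → CW.
6 reversals in total — an even number — so the final shaft turns the same way as the first shaft.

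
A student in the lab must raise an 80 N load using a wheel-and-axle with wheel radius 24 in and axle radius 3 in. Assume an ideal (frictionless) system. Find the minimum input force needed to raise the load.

Wheel-and-axle MA = R/r = 24/3 = 8.
Effort = load / MA = 80 / 8 = 10 N.

10 N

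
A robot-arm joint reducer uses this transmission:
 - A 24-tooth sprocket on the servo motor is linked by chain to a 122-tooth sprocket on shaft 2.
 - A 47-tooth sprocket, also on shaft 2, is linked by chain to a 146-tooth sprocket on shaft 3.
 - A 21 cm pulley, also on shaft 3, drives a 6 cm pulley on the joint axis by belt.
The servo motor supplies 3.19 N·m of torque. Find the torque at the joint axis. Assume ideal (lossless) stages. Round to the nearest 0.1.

Chain: ratio = 122/24 = 5.0833; torque at shaft 2 = 3.19 × 5.0833 = 16.216 N·m.
Chain: ratio = 146/47 = 3.1064; torque at shaft 3 = 16.216 × 3.1064 = 50.373 N·m.
Belt: ratio = 6/21 = 0.28571; torque at the joint axis = 50.373 × 0.28571 = 14.392 N·m.

14.4 N·m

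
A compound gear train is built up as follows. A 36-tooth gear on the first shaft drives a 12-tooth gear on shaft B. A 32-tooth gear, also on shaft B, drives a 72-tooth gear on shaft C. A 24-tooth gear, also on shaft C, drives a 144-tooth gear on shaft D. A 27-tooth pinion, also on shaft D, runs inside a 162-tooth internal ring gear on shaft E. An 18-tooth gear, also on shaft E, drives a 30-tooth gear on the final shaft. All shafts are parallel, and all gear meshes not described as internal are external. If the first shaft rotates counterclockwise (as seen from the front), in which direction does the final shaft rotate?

counterclockwise

the first shaft → shaft B: external mesh, 1 reversal → CW.
shaft B → shaft C: external mesh, 1 reversal → CCW.
shaft C → shaft D: external mesh, 1 reversal → CW.
shaft D → shaft E: internal mesh, same direction → CW.
shaft E → the final shaft: external mesh, 1 reversal → CCW.
4 reversals in total — an even number — so the final shaft turns the same way as the first shaft.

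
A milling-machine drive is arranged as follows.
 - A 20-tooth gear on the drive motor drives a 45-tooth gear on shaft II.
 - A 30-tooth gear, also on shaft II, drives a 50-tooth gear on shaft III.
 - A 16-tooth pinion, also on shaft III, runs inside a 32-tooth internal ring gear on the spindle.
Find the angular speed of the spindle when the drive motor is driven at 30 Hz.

4 Hz

Gear mesh: ratio = 45/20 = 2.25, so shaft II turns at 30 / 2.25 = 13.333 Hz.
Gear mesh: ratio = 50/30 = 1.6667, so shaft III turns at 13.333 / 1.6667 = 8 Hz.
Internal gear: ratio = 32/16 = 2, so the spindle turns at 8 / 2 = 4 Hz.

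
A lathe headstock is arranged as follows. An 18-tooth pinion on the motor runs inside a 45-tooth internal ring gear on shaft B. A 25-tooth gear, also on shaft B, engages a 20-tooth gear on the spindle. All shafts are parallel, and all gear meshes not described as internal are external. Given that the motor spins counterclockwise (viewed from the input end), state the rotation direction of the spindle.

clockwise

the motor → shaft B: internal mesh, same direction → CCW.
shaft B → the spindle: external mesh, 1 reversal → CW.
1 reversal in total — an odd number — so the spindle turns opposite to the motor.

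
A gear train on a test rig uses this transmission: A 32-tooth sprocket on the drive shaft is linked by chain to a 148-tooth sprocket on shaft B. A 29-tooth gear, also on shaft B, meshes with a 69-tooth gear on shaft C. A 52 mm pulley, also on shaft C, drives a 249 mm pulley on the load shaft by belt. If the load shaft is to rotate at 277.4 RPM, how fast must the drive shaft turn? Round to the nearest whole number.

Overall ratio R = 4.625 × 2.3793 × 4.7885 = 52.694.
Required input speed = output speed × R = 277.4 × 52.694 = 14617 RPM.

14617 RPM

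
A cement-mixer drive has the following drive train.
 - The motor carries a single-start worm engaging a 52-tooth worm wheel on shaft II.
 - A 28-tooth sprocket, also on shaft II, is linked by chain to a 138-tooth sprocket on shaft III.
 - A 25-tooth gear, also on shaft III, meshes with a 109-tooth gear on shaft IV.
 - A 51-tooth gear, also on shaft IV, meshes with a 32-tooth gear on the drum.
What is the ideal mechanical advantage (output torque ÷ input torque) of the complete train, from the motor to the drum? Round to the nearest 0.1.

Each stage contributes driven/driver: worm 52/1 = 52, chain 138/28 = 4.9286, gear mesh 109/25 = 4.36, gear mesh 32/51 = 0.62745.
Overall: 52 × 4.9286 × 4.36 × 0.62745 = 701.12.

701.1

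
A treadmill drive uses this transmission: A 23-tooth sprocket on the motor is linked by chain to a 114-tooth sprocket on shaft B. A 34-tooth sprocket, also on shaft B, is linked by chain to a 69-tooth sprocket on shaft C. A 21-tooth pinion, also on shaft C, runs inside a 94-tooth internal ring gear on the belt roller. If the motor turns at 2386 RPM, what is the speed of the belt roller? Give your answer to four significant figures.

chain 114/23 = 4.9565 → 2386/4.9565 = 481.39 RPM
chain 69/34 = 2.0294 → 481.39/2.0294 = 237.2 RPM
internal gear 94/21 = 4.4762 → 237.2/4.4762 = 52.993 RPM

52.99 RPM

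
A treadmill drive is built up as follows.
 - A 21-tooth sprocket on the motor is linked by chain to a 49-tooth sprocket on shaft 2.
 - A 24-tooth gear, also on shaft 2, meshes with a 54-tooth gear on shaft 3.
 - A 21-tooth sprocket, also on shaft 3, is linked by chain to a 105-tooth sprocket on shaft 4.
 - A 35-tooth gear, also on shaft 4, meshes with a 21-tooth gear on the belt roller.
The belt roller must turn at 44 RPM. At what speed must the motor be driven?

Overall ratio R = 2.3333 × 2.25 × 5 × 0.6 = 15.75.
Required input speed = output speed × R = 44 × 15.75 = 693 RPM.

693 RPM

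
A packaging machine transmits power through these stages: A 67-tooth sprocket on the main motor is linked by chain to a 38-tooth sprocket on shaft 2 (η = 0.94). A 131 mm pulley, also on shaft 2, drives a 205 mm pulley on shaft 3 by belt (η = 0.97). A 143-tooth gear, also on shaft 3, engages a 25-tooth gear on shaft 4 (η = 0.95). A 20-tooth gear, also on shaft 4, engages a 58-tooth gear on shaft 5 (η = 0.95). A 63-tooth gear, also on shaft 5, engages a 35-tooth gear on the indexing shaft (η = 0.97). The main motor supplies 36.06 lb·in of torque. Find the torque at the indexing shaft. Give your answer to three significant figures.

After the chain (38/67): 36.06 × 0.56716 × 0.94 = 19.225 lb·in
After the belt (205/131): 19.225 × 1.5649 × 0.97 = 29.182 lb·in
After the gear mesh (25/143): 29.182 × 0.17483 × 0.95 = 4.8467 lb·in
After the gear mesh (58/20): 4.8467 × 2.9 × 0.95 = 13.353 lb·in
After the gear mesh (35/63): 13.353 × 0.55556 × 0.97 = 7.1956 lb·in

7.20 lb·in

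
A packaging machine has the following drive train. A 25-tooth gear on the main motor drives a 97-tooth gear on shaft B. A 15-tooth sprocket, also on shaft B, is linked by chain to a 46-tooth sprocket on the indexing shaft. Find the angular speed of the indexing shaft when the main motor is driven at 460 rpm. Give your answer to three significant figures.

38.7 rpm

gear mesh 97/25 = 3.88 → 460/3.88 = 118.56 rpm
chain 46/15 = 3.0667 → 118.56/3.0667 = 38.66 rpm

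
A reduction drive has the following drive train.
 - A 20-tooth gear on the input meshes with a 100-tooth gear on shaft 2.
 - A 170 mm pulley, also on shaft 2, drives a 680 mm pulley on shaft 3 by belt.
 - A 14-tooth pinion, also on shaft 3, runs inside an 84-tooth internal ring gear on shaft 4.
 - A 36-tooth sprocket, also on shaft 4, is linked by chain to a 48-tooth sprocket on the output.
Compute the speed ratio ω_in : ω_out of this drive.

Each stage contributes driven/driver: gear mesh 100/20 = 5, belt 680/170 = 4, internal gear 84/14 = 6, chain 48/36 = 1.3333.
Overall: 5 × 4 × 6 × 1.3333 = 160.

160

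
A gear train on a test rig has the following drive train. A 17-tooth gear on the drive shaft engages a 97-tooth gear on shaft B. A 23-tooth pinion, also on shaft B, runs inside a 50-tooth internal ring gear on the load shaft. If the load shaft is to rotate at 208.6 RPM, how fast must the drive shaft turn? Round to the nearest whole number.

2587 RPM

Overall ratio R = 5.7059 × 2.1739 = 12.404.
Required input speed = output speed × R = 208.6 × 12.404 = 2587.5 RPM.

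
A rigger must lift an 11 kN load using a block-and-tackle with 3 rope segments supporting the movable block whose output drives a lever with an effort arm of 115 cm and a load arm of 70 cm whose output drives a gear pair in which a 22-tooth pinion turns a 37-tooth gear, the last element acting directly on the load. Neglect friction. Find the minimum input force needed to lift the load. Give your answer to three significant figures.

1.33 kN

Block-and-tackle MA = number of supporting rope parts = 3.
Lever MA = effort arm / load arm = 115/70 = 1.6429.
Gear pair MA = 37/22 = 1.6818.
Combined ideal MA = 3 × 1.6429 × 1.6818 = 8.289.
Effort = load / MA = 11 / 8.289 = 1.3271 kN.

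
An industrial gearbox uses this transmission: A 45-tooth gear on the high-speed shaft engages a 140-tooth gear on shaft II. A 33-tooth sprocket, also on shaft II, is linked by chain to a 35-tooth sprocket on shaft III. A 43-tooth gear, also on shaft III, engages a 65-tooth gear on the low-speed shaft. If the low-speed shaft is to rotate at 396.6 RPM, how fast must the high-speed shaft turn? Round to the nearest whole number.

Overall ratio R = 3.1111 × 1.0606 × 1.5116 = 4.9879.
Required input speed = output speed × R = 396.6 × 4.9879 = 1978.2 RPM.

1978 RPM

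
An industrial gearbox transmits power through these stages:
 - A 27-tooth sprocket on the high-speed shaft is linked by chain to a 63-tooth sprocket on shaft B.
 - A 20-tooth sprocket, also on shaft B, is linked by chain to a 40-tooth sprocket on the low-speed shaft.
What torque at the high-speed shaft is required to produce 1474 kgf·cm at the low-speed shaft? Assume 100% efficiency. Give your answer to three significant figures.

Overall ratio R = 2.3333 × 2 = 4.6667.
Input torque = output torque / R = 1474 / 4.6667 = 315.86 kgf·cm.

316 kgf·cm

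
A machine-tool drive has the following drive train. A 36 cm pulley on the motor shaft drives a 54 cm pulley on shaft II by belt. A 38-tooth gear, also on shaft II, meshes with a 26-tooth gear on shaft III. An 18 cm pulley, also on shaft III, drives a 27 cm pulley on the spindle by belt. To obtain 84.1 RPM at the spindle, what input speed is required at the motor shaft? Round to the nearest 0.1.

Overall ratio R = 1.5 × 0.68421 × 1.5 = 1.5395.
Required input speed = output speed × R = 84.1 × 1.5395 = 129.47 RPM.

129.5 RPM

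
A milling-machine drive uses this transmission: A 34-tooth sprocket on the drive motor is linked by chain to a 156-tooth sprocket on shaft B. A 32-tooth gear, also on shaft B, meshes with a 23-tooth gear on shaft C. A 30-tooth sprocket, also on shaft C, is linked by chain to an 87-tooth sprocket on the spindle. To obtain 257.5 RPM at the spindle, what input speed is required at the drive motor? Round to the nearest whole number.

Overall ratio R = 4.5882 × 0.71875 × 2.9 = 9.5636.
Required input speed = output speed × R = 257.5 × 9.5636 = 2462.6 RPM.

2463 RPM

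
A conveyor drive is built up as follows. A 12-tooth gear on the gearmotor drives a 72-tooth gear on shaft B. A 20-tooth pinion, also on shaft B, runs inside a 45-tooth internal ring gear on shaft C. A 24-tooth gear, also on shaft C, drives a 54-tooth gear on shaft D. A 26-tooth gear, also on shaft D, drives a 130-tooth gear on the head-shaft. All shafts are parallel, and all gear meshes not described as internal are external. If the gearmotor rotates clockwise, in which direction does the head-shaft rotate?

counterclockwise

the gearmotor → shaft B: external mesh, 1 reversal → CCW.
shaft B → shaft C: internal mesh, same direction → CCW.
shaft C → shaft D: external mesh, 1 reversal → CW.
shaft D → the head-shaft: external mesh, 1 reversal → CCW.
3 reversals in total — an odd number — so the head-shaft turns opposite to the gearmotor.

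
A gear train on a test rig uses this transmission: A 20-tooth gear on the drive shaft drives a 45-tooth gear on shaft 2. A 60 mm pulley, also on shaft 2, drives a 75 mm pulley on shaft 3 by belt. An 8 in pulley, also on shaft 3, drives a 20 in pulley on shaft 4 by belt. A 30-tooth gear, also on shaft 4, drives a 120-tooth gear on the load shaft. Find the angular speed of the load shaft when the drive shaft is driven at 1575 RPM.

56 RPM

Gear mesh: ratio = 45/20 = 2.25, so shaft 2 turns at 1575 / 2.25 = 700 RPM.
Belt: ratio = 75/60 = 1.25, so shaft 3 turns at 700 / 1.25 = 560 RPM.
Belt: ratio = 20/8 = 2.5, so shaft 4 turns at 560 / 2.5 = 224 RPM.
Gear mesh: ratio = 120/30 = 4, so the load shaft turns at 224 / 4 = 56 RPM.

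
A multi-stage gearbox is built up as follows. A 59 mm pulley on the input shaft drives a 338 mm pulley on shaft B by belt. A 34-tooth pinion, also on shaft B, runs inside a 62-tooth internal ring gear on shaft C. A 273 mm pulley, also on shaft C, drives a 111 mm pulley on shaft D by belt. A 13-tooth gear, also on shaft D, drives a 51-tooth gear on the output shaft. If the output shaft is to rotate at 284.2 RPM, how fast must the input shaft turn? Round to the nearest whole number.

Overall ratio R = 5.7288 × 1.8235 × 0.40659 × 3.9231 = 16.663.
Required input speed = output speed × R = 284.2 × 16.663 = 4735.7 RPM.

4736 RPM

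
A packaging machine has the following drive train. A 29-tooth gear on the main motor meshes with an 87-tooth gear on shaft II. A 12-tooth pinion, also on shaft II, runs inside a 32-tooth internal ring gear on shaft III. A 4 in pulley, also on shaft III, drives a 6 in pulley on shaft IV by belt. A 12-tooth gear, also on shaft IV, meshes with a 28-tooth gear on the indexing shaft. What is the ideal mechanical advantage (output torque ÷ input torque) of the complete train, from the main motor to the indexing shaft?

Each stage contributes driven/driver: gear mesh 87/29 = 3, internal gear 32/12 = 2.6667, belt 6/4 = 1.5, gear mesh 28/12 = 2.3333.
Overall: 3 × 2.6667 × 1.5 × 2.3333 = 28.

28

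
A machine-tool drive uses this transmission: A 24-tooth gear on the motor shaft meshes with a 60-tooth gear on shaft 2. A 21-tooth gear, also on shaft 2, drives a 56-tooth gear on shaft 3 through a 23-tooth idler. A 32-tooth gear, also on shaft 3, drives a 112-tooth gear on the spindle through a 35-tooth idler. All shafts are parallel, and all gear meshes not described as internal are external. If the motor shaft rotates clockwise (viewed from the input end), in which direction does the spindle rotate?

the motor shaft → shaft 2: external mesh, 1 reversal → CCW.
shaft 2 → shaft 3: driver → idler → driven is 2 external meshes, 2 reversals → CCW.
shaft 3 → the spindle: driver → idler → driven is 2 external meshes, 2 reversals → CCW.
5 reversals in total — an odd number — so the spindle turns opposite to the motor shaft.

counterclockwise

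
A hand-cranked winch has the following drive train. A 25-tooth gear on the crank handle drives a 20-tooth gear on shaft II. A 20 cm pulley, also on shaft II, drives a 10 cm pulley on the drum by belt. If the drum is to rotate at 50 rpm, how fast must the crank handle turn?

Overall ratio R = 0.8 × 0.5 = 0.4.
Required input speed = output speed × R = 50 × 0.4 = 20 rpm.

20 rpm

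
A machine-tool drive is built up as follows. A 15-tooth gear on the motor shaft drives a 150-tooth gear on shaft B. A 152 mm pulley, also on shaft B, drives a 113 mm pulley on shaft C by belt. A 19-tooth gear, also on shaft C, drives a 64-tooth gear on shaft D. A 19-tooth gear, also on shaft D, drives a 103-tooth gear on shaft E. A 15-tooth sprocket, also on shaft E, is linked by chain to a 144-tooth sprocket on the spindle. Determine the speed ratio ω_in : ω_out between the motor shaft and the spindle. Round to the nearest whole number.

1303

Each stage contributes driven/driver: gear mesh 150/15 = 10, belt 113/152 = 0.74342, gear mesh 64/19 = 3.3684, gear mesh 103/19 = 5.4211, chain 144/15 = 9.6.
Overall: 10 × 0.74342 × 3.3684 × 5.4211 × 9.6 = 1303.2.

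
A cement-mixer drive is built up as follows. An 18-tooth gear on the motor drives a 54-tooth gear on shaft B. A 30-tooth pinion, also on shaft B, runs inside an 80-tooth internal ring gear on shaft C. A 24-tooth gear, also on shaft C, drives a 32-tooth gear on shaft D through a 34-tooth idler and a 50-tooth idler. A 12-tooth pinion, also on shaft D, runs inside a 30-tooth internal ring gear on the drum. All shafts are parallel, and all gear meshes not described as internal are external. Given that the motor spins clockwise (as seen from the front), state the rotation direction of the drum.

clockwise

the motor → shaft B: external mesh, 1 reversal → CCW.
shaft B → shaft C: internal mesh, same direction → CCW.
shaft C → shaft D: driver → idler → idler → driven is 3 external meshes, 3 reversals → CW.
shaft D → the drum: internal mesh, same direction → CW.
4 reversals in total — an even number — so the drum turns the same way as the motor.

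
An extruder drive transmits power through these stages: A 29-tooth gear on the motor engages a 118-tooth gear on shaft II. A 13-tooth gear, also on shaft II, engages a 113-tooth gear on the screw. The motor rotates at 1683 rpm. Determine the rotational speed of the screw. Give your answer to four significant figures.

47.58 rpm

the motor → shaft II (gear mesh, 118/29): 1683 ÷ 4.069 = 413.62 rpm
shaft II → the screw (gear mesh, 113/13): 413.62 ÷ 8.6923 = 47.584 rpm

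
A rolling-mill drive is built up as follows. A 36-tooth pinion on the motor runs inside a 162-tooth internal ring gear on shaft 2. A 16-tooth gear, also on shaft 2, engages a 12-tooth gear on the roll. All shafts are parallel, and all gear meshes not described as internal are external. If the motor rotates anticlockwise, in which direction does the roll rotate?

clockwise

the motor → shaft 2: internal mesh, same direction → CCW.
shaft 2 → the roll: external mesh, 1 reversal → CW.
1 reversal in total — an odd number — so the roll turns opposite to the motor.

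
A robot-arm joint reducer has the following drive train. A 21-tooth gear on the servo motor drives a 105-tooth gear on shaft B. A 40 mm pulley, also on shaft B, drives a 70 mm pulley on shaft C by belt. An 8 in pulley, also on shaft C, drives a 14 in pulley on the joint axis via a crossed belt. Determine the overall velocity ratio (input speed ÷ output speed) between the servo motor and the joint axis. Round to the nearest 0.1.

15.3

Each stage contributes driven/driver: gear mesh 105/21 = 5, belt 70/40 = 1.75, belt 14/8 = 1.75.
Overall: 5 × 1.75 × 1.75 = 15.312.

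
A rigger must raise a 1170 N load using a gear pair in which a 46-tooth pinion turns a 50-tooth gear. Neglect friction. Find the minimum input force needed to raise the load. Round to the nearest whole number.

1076 N

Gear pair MA = 50/46 = 1.087.
Effort = load / MA = 1170 / 1.087 = 1076.4 N.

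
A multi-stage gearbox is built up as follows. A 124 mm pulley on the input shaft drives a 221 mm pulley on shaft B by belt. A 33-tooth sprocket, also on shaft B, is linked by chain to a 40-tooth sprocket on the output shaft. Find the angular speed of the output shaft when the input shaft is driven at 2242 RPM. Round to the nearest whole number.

belt 221/124 = 1.7823 → 2242/1.7823 = 1258 RPM
chain 40/33 = 1.2121 → 1258/1.2121 = 1037.8 RPM

1038 RPM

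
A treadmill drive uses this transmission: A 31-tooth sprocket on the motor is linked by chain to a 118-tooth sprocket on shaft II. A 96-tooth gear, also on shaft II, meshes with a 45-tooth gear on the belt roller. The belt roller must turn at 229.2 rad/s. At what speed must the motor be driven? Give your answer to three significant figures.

Overall ratio R = 3.8065 × 0.46875 = 1.7843.
Required input speed = output speed × R = 229.2 × 1.7843 = 408.96 rad/s.

409 rad/s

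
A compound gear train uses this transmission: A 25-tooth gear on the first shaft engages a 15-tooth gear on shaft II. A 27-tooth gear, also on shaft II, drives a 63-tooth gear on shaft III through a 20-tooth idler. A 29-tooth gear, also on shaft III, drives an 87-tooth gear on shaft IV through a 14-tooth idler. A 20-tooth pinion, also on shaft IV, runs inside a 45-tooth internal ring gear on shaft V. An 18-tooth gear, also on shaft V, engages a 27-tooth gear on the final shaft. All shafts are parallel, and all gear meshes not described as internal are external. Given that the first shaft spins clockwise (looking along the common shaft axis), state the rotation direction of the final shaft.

the first shaft → shaft II: external mesh, 1 reversal → CCW.
shaft II → shaft III: driver → idler → driven is 2 external meshes, 2 reversals → CCW.
shaft III → shaft IV: driver → idler → driven is 2 external meshes, 2 reversals → CCW.
shaft IV → shaft V: internal mesh, same direction → CCW.
shaft V → the final shaft: external mesh, 1 reversal → CW.
6 reversals in total — an even number — so the final shaft turns the same way as the first shaft.

clockwise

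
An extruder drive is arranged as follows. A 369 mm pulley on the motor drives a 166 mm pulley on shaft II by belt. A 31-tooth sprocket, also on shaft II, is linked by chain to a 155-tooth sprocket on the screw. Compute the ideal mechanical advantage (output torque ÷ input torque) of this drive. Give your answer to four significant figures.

Each stage contributes driven/driver: belt 166/369 = 0.44986, chain 155/31 = 5.
Overall: 0.44986 × 5 = 2.2493.

2.249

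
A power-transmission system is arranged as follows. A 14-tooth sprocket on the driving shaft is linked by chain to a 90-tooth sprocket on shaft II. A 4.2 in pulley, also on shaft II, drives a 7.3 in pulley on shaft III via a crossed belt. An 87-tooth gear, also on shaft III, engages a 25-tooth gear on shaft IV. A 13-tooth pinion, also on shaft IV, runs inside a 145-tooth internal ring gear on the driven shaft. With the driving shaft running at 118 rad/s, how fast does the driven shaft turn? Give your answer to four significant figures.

3.295 rad/s

the driving shaft → shaft II (chain, 90/14): 118 ÷ 6.4286 = 18.356 rad/s
shaft II → shaft III (belt, 7.3/4.2): 18.356 ÷ 1.7381 = 10.561 rad/s
shaft III → shaft IV (gear mesh, 25/87): 10.561 ÷ 0.28736 = 36.751 rad/s
shaft IV → the driven shaft (internal gear, 145/13): 36.751 ÷ 11.154 = 3.2949 rad/s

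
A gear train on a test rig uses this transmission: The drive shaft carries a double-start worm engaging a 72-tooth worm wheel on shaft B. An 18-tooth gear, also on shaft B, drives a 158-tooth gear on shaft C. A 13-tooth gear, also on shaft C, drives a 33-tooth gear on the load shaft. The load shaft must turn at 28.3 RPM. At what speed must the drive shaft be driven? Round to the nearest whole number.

22701 RPM

Overall ratio R = 36 × 8.7778 × 2.5385 = 802.15.
Required input speed = output speed × R = 28.3 × 802.15 = 22701 RPM.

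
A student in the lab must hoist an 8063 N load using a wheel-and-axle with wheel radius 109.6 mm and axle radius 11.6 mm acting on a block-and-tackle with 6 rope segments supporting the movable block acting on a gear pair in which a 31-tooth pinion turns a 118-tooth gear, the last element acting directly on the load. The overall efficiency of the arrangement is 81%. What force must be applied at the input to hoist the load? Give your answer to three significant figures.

46.1 N

Wheel-and-axle MA = R/r = 109.6/11.6 = 9.4483.
Block-and-tackle MA = number of supporting rope parts = 6.
Gear pair MA = 118/31 = 3.8065.
Combined ideal MA = 9.4483 × 6 × 3.8065 = 215.79.
Actual MA = 215.79 × 0.81 = 174.79.
Effort = load / actual MA = 8063 / 174.79 = 46.13 N.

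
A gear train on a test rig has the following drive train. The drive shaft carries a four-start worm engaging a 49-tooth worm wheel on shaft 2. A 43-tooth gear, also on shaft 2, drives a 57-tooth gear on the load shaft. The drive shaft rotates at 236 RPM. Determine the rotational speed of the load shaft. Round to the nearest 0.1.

14.5 RPM

Worm: ratio = 49/4 = 12.25, so shaft 2 turns at 236 / 12.25 = 19.265 RPM.
Gear mesh: ratio = 57/43 = 1.3256, so the load shaft turns at 19.265 / 1.3256 = 14.533 RPM.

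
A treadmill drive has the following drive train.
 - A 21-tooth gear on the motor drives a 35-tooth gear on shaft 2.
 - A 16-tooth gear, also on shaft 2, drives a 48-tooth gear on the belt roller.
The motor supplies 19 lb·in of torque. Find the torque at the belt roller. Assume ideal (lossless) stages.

gear mesh 35/21 = 1.6667 → τ = 19·1.6667 = 31.667 lb·in
gear mesh 48/16 = 3 → τ = 31.667·3 = 95 lb·in

95 lb·in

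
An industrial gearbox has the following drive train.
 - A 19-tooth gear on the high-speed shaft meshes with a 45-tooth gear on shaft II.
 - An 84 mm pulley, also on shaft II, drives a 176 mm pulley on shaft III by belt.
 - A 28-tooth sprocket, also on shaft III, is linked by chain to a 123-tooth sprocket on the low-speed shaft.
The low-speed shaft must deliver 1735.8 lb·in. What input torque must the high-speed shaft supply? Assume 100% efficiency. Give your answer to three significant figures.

79.6 lb·in

Overall ratio R = 2.3684 × 2.0952 × 4.3929 = 21.799.
Input torque = output torque / R = 1735.8 / 21.799 = 79.627 lb·in.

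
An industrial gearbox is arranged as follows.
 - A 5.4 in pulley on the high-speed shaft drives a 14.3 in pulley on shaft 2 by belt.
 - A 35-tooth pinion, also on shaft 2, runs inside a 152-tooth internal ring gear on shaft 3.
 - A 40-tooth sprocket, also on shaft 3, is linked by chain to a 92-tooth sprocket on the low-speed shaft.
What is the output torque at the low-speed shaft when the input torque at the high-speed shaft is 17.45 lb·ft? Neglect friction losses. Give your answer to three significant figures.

Belt: ratio = 14.3/5.4 = 2.6481; torque at shaft 2 = 17.45 × 2.6481 = 46.21 lb·ft.
Internal gear: ratio = 152/35 = 4.3429; torque at shaft 3 = 46.21 × 4.3429 = 200.68 lb·ft.
Chain: ratio = 92/40 = 2.3; torque at the low-speed shaft = 200.68 × 2.3 = 461.57 lb·ft.

462 lb·ft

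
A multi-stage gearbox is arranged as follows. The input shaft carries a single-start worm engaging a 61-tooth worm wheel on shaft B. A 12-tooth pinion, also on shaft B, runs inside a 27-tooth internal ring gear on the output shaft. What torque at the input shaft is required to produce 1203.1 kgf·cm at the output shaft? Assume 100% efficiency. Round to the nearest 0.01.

Overall ratio R = 61 × 2.25 = 137.25.
Input torque = output torque / R = 1203.1 / 137.25 = 8.7658 kgf·cm.

8.77 kgf·cm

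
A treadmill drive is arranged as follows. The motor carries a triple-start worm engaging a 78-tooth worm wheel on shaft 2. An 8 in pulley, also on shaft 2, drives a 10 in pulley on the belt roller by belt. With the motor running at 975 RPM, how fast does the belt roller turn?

the motor → shaft 2 (worm, 78/3): 975 ÷ 26 = 37.5 RPM
shaft 2 → the belt roller (belt, 10/8): 37.5 ÷ 1.25 = 30 RPM

30 RPM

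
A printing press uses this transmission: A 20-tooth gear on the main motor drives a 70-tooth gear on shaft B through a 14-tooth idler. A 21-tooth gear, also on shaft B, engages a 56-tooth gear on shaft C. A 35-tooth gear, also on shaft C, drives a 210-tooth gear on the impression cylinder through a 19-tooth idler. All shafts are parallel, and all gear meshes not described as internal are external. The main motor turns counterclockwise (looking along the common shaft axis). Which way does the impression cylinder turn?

clockwise

the main motor → shaft B: driver → idler → driven is 2 external meshes, 2 reversals → CCW.
shaft B → shaft C: external mesh, 1 reversal → CW.
shaft C → the impression cylinder: driver → idler → driven is 2 external meshes, 2 reversals → CW.
5 reversals in total — an odd number — so the impression cylinder turns opposite to the main motor.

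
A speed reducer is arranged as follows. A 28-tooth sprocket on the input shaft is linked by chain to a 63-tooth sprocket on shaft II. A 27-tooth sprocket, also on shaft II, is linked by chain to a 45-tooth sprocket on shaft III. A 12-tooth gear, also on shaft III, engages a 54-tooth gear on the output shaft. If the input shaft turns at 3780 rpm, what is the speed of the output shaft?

224 rpm

the input shaft → shaft II (chain, 63/28): 3780 ÷ 2.25 = 1680 rpm
shaft II → shaft III (chain, 45/27): 1680 ÷ 1.6667 = 1008 rpm
shaft III → the output shaft (gear mesh, 54/12): 1008 ÷ 4.5 = 224 rpm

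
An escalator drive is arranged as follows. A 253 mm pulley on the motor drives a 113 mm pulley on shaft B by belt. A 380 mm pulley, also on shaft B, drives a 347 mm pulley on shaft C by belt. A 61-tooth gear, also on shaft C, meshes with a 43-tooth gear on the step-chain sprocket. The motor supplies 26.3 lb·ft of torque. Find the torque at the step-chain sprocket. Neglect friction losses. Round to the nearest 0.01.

7.56 lb·ft

belt 113/253 = 0.44664 → τ = 26.3·0.44664 = 11.747 lb·ft
belt 347/380 = 0.91316 → τ = 11.747·0.91316 = 10.727 lb·ft
gear mesh 43/61 = 0.70492 → τ = 10.727·0.70492 = 7.5613 lb·ft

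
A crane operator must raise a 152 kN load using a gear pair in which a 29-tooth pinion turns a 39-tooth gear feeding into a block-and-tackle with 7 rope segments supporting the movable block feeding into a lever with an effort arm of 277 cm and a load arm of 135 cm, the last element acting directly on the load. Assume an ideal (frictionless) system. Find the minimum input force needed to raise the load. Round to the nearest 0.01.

Gear pair MA = 39/29 = 1.3448.
Block-and-tackle MA = number of supporting rope parts = 7.
Lever MA = effort arm / load arm = 277/135 = 2.0519.
Combined ideal MA = 1.3448 × 7 × 2.0519 = 19.316.
Effort = load / MA = 152 / 19.316 = 7.8692 kN.

7.87 kN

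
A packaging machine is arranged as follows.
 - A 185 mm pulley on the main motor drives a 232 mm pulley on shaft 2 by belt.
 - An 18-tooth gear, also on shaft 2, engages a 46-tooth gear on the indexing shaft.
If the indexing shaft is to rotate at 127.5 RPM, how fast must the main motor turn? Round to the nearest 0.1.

Overall ratio R = 1.2541 × 2.5556 = 3.2048.
Required input speed = output speed × R = 127.5 × 3.2048 = 408.61 RPM.

408.6 RPM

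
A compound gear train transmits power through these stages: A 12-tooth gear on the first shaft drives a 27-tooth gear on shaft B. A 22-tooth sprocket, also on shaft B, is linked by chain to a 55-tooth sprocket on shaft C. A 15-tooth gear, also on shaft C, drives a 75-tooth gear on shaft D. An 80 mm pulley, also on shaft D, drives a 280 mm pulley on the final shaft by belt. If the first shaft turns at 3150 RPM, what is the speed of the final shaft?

32 RPM

the first shaft → shaft B (gear mesh, 27/12): 3150 ÷ 2.25 = 1400 RPM
shaft B → shaft C (chain, 55/22): 1400 ÷ 2.5 = 560 RPM
shaft C → shaft D (gear mesh, 75/15): 560 ÷ 5 = 112 RPM
shaft D → the final shaft (belt, 280/80): 112 ÷ 3.5 = 32 RPM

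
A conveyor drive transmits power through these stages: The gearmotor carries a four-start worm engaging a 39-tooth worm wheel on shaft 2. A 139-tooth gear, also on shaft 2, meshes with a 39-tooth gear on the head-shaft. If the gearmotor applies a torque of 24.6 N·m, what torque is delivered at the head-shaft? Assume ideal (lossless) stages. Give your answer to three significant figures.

worm 39/4 = 9.75 → τ = 24.6·9.75 = 239.85 N·m
gear mesh 39/139 = 0.28058 → τ = 239.85·0.28058 = 67.296 N·m

67.3 N·m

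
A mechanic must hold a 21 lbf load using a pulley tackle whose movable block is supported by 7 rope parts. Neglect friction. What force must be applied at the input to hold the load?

Block-and-tackle MA = number of supporting rope parts = 7.
Effort = load / MA = 21 / 7 = 3 lbf.

3 lbf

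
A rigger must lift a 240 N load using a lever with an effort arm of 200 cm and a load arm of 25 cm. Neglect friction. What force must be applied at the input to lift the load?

Lever MA = effort arm / load arm = 200/25 = 8.
Effort = load / MA = 240 / 8 = 30 N.

30 N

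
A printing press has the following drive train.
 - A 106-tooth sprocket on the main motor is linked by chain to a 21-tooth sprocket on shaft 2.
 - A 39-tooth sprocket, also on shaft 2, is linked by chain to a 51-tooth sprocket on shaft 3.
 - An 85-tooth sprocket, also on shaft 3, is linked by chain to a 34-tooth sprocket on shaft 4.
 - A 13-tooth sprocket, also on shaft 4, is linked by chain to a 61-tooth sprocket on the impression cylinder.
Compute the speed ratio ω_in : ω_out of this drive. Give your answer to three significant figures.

Each stage contributes driven/driver: chain 21/106 = 0.19811, chain 51/39 = 1.3077, chain 34/85 = 0.4, chain 61/13 = 4.6923.
Overall: 0.19811 × 1.3077 × 0.4 × 4.6923 = 0.48626.

0.486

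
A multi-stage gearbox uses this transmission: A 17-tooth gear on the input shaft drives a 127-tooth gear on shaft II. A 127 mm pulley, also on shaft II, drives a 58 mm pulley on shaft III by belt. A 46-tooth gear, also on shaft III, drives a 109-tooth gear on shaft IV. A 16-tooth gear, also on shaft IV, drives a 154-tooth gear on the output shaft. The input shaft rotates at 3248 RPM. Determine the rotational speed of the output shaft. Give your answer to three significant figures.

the input shaft → shaft II (gear mesh, 127/17): 3248 ÷ 7.4706 = 434.77 RPM
shaft II → shaft III (belt, 58/127): 434.77 ÷ 0.45669 = 952 RPM
shaft III → shaft IV (gear mesh, 109/46): 952 ÷ 2.3696 = 401.76 RPM
shaft IV → the output shaft (gear mesh, 154/16): 401.76 ÷ 9.625 = 41.741 RPM

41.7 RPM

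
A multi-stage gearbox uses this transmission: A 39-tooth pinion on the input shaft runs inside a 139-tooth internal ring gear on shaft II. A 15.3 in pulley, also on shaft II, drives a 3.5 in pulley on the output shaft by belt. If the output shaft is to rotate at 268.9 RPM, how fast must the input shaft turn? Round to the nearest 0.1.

Overall ratio R = 3.5641 × 0.22876 = 0.81532.
Required input speed = output speed × R = 268.9 × 0.81532 = 219.24 RPM.

219.2 RPM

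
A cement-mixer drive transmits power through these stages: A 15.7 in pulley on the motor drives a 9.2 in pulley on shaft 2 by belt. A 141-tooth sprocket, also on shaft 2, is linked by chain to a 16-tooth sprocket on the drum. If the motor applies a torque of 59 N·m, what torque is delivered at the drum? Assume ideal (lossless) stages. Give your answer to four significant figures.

belt 9.2/15.7 = 0.58599 → τ = 59·0.58599 = 34.573 N·m
chain 16/141 = 0.11348 → τ = 34.573·0.11348 = 3.9232 N·m

3.923 N·m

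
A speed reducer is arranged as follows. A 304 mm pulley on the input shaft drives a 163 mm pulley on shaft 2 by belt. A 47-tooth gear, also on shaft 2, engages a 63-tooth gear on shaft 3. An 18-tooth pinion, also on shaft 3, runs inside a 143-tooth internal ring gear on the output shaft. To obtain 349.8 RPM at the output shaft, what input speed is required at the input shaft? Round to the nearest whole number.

1997 RPM

Overall ratio R = 0.53618 × 1.3404 × 7.9444 = 5.7098.
Required input speed = output speed × R = 349.8 × 5.7098 = 1997.3 RPM.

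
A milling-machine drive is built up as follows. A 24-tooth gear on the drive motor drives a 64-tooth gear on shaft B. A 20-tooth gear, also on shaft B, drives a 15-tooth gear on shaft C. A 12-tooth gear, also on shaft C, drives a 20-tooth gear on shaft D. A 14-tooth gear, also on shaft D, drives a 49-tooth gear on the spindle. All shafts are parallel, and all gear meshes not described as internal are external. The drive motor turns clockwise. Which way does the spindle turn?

the drive motor → shaft B: external mesh, 1 reversal → CCW.
shaft B → shaft C: external mesh, 1 reversal → CW.
shaft C → shaft D: external mesh, 1 reversal → CCW.
shaft D → the spindle: external mesh, 1 reversal → CW.
4 reversals in total — an even number — so the spindle turns the same way as the drive motor.

clockwise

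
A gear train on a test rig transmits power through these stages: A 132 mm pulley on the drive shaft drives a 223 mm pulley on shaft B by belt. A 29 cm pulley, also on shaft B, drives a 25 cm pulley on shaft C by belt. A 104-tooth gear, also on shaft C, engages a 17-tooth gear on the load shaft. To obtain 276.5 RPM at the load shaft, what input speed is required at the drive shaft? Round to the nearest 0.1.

Overall ratio R = 1.6894 × 0.86207 × 0.16346 = 0.23806.
Required input speed = output speed × R = 276.5 × 0.23806 = 65.824 RPM.

65.8 RPM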